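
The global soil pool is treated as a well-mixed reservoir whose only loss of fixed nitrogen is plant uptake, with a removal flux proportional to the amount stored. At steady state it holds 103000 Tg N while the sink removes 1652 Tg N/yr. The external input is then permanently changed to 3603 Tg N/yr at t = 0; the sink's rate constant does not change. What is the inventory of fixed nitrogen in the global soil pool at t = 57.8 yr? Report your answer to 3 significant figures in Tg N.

τ = M₀/F₀ = 103000/1652 = 62.35 yr; rate constant k = 1/τ.
New steady state M_∞ = F₁/k = F₁·τ = 3603 × 62.35 = 224640 Tg N.
M(t) = M_∞ + (M₀ − M_∞)·e^(−t/τ); t/τ = 57.8/62.35 = 0.9270, so e^(−t/τ) = 0.3957.
M(t) = 224640 − 121600 × 0.3957 = 176510 Tg N.

177000 Tg N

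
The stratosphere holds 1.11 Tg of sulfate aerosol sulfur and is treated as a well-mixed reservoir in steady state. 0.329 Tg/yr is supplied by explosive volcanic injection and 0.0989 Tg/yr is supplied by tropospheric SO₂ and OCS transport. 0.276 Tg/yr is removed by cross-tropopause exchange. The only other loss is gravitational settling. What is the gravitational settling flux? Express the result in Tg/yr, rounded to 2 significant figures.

0.15 Tg/yr

At steady state ΣF_in = ΣF_out.
ΣF_in = 0.329 + 0.0989 = 0.42790 Tg/yr.
Gravitational settling flux = ΣF_in − (0.276) = 0.42790 − 0.2760 = 0.1519 Tg/yr.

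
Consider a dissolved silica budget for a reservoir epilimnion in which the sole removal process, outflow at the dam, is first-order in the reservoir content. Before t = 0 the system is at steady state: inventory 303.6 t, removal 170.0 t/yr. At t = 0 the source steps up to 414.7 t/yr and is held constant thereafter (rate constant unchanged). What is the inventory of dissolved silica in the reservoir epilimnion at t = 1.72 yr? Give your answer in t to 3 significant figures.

574 t

The sink rate constant is k = F₀/M₀ = 170.0/303.6 = 0.5599 yr⁻¹.
Solving dM/dt = F₁ − kM with M(0) = M₀ gives M(t) = F₁/k + (M₀ − F₁/k)·e^(−kt).
F₁/k = 414.7/0.5599 = 740.61 t; kt = 0.5599 × 1.72 = 0.9631, e^(−kt) = 0.3817.
M(1.72) = 740.61 + (303.6 − 740.61) × 0.3817 = 740.61 − 166.8 = 573.80 t.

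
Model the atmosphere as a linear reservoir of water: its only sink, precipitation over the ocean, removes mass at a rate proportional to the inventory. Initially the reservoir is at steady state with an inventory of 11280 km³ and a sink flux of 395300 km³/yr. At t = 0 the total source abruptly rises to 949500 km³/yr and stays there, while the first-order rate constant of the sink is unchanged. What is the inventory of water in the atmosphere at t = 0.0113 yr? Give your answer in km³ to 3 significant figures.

τ = M₀/F₀ = 11280/395300 = 0.02854 yr; rate constant k = 1/τ.
New steady state M_∞ = F₁/k = F₁·τ = 949500 × 0.02854 = 27094 km³.
M(t) = M_∞ + (M₀ − M_∞)·e^(−t/τ); t/τ = 0.0113/0.02854 = 0.3960, so e^(−t/τ) = 0.6730.
M(t) = 27094 − 15810 × 0.6730 = 16451 km³.

16500 km³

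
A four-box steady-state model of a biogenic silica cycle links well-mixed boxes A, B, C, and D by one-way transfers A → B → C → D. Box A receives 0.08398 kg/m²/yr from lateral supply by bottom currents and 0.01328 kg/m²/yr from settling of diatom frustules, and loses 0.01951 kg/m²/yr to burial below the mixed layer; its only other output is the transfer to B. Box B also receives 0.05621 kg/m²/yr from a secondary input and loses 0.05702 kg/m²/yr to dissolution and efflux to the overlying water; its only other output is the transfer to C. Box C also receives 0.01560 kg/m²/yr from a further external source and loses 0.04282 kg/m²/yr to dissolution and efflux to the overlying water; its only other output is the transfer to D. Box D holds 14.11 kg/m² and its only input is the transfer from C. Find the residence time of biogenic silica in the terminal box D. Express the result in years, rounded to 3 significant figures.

284 yr

Box A: F(A→B) = (0.08398 + 0.01328) − 0.01951 = 0.077750 kg/m²/yr.
Box B: F(B→C) = (0.077750 + 0.05621) − 0.05702 = 0.076940 kg/m²/yr.
Box C: F(C→D) = (0.076940 + 0.01560) − 0.04282 = 0.049720 kg/m²/yr.
Box D throughput = its input = 0.049720 kg/m²/yr; τ = 14.11 / 0.049720 = 283.8 yr.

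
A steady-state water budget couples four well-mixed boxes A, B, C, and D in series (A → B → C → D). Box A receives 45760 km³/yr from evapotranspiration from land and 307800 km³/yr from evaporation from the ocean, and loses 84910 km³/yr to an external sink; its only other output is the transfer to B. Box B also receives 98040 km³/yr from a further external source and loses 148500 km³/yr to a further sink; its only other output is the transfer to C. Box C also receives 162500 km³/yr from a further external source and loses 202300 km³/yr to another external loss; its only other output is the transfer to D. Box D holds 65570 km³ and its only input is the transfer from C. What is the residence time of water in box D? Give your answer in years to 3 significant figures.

Box A: F(A→B) = (45760 + 307800) − 84910 = 268650 km³/yr.
Box B: F(B→C) = (268650 + 98040) − 148500 = 218190 km³/yr.
Box C: F(C→D) = (218190 + 162500) − 202300 = 178390 km³/yr.
Box D throughput = its input = 178390 km³/yr; τ = 65570 / 178390 = 0.3676 yr.

0.368 yr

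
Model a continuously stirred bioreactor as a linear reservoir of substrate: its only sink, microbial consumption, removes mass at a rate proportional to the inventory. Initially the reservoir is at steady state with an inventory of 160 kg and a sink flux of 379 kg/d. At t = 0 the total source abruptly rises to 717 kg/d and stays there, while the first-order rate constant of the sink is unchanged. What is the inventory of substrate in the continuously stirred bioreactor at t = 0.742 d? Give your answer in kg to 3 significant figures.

278 kg

Residence time τ = M₀/F₀ = 0.4222 d. The eventual steady state is M_∞ = M₀·(F₁/F₀) = 160 × 717/379 = 302.69 kg.
The anomaly ΔM(t) = M(t) − M_∞ decays as ΔM₀·e^(−t/τ) with ΔM₀ = 160 − 302.69 = −142.7 kg.
At t = 0.742 d, e^(−t/τ) = e^(−1.758) = 0.1725, so ΔM = −24.61 kg and M = 302.69 − 24.61 = 278.08 kg.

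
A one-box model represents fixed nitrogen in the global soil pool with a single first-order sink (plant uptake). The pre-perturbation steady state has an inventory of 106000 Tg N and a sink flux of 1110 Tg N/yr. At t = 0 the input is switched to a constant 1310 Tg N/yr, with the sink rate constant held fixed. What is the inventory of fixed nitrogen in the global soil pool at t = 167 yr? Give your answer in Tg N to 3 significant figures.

The sink rate constant is k = F₀/M₀ = 1110/106000 = 0.01047 yr⁻¹.
Solving dM/dt = F₁ − kM with M(0) = M₀ gives M(t) = F₁/k + (M₀ − F₁/k)·e^(−kt).
F₁/k = 1310/0.01047 = 125100 Tg N; kt = 0.01047 × 167 = 1.749, e^(−kt) = 0.1740.
M(167) = 125100 + (106000 − 125100) × 0.1740 = 125100 − 3323 = 121780 Tg N.

122000 Tg N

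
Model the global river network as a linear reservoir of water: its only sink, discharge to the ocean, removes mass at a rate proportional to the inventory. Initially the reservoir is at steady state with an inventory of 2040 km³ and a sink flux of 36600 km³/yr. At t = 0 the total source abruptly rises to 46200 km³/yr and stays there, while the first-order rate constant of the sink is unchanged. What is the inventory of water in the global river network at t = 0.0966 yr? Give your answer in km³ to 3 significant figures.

2480 km³

Residence time τ = M₀/F₀ = 0.05574 yr. The eventual steady state is M_∞ = M₀·(F₁/F₀) = 2040 × 46200/36600 = 2575.1 km³.
The anomaly ΔM(t) = M(t) − M_∞ decays as ΔM₀·e^(−t/τ) with ΔM₀ = 2040 − 2575.1 = −535.1 km³.
At t = 0.0966 yr, e^(−t/τ) = e^(−1.733) = 0.1767, so ΔM = −94.57 km³ and M = 2575.1 − 94.57 = 2480.5 km³.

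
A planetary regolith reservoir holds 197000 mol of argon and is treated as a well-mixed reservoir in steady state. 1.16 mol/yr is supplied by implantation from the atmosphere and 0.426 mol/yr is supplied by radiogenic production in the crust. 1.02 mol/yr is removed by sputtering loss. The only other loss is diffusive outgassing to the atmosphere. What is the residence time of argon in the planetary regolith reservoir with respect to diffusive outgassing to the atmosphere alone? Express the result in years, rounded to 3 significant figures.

348000 yr

At steady state ΣF_in = ΣF_out.
ΣF_in = 1.16 + 0.426 = 1.5860 mol/yr.
Diffusive outgassing to the atmosphere flux = ΣF_in − (1.02) = 1.5860 − 1.020 = 0.5660 mol/yr.
τ = M / F = 197000 / 0.5660 = 348100 yr.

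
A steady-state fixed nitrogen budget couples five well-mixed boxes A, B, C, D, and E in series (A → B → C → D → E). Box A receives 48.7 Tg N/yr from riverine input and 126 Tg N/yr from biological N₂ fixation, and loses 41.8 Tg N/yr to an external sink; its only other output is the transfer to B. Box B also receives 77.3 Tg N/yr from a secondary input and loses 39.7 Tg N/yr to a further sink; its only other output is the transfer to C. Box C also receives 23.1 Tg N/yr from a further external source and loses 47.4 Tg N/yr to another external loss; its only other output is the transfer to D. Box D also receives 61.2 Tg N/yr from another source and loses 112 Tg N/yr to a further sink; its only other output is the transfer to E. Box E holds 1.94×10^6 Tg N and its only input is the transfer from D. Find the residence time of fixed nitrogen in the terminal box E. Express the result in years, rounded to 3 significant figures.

Box A: F(A→B) = (48.7 + 126) − 41.8 = 132.90 Tg N/yr.
Box B: F(B→C) = (132.90 + 77.3) − 39.7 = 170.50 Tg N/yr.
Box C: F(C→D) = (170.50 + 23.1) − 47.4 = 146.20 Tg N/yr.
Box D: F(D→E) = (146.20 + 61.2) − 112 = 95.400 Tg N/yr.
Box E throughput = its input = 95.400 Tg N/yr; τ = 1.94×10^6 / 95.400 = 20340 yr.

20300 yr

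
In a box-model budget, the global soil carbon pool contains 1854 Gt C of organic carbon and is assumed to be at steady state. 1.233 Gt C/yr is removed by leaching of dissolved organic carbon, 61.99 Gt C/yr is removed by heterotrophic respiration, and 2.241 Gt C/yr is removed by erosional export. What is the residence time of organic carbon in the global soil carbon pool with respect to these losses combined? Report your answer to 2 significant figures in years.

28 yr

Total removal = 1.233 + 61.99 + 2.241 = 65.464 Gt C/yr.
τ = M / ΣF_out = 1854 / 65.464 = 28.32 yr.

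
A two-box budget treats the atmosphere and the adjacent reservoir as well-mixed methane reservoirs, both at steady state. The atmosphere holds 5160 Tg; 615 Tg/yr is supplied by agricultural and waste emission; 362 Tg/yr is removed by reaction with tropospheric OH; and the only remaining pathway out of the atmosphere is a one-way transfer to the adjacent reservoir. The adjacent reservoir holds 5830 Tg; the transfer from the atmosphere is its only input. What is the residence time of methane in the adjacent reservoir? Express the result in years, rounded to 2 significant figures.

Balance the atmosphere: ΣF_in = 615.00 Tg/yr.
Transfer to the adjacent reservoir = ΣF_in − (362) = 253.00 Tg/yr.
At steady state the output of the adjacent reservoir equals its input, 253.00 Tg/yr.
τ = M / F = 5830 / 253.00 = 23.04 yr.

23 yr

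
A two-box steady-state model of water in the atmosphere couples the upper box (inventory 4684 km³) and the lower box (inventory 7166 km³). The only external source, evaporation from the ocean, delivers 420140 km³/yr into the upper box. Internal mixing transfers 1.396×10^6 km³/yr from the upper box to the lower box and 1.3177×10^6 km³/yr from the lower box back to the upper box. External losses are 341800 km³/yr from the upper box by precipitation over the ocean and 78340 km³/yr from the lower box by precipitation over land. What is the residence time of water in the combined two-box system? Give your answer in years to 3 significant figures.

0.0282 yr

Residence time in the combined system uses the total inventory and the total *external* removal — internal exchanges between the two boxes cancel.
M_total = 4684 + 7166 = 11850 km³.
ΣF_external_out = 341800 + 78340 = 420140 km³/yr.
τ = M_total / ΣF_ext = 11850 / 420140 = 0.02820 yr.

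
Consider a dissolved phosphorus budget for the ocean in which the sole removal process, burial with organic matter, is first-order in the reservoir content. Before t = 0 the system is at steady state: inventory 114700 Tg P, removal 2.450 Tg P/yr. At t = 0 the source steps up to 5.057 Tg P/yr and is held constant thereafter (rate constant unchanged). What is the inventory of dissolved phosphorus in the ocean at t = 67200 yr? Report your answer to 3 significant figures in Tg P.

208000 Tg P

The sink rate constant is k = F₀/M₀ = 2.450/114700 = 2.136×10^-5 yr⁻¹.
Solving dM/dt = F₁ − kM with M(0) = M₀ gives M(t) = F₁/k + (M₀ − F₁/k)·e^(−kt).
F₁/k = 5.057/2.136×10^-5 = 236750 Tg P; kt = 2.136×10^-5 × 67200 = 1.435, e^(−kt) = 0.2380.
M(67200) = 236750 + (114700 − 236750) × 0.2380 = 236750 − 29050 = 207700 Tg P.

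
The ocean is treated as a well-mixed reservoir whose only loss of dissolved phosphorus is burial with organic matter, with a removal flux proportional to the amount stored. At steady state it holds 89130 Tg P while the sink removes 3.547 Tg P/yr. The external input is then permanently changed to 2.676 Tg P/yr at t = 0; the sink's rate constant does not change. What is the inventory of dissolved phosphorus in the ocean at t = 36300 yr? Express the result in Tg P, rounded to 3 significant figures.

Residence time τ = M₀/F₀ = 25130 yr. The eventual steady state is M_∞ = M₀·(F₁/F₀) = 89130 × 2.676/3.547 = 67243 Tg P.
The anomaly ΔM(t) = M(t) − M_∞ decays as ΔM₀·e^(−t/τ) with ΔM₀ = 89130 − 67243 = 21890 Tg P.
At t = 36300 yr, e^(−t/τ) = e^(−1.445) = 0.2358, so ΔM = 5162 Tg P and M = 67243 + 5162 = 72405 Tg P.

72400 Tg P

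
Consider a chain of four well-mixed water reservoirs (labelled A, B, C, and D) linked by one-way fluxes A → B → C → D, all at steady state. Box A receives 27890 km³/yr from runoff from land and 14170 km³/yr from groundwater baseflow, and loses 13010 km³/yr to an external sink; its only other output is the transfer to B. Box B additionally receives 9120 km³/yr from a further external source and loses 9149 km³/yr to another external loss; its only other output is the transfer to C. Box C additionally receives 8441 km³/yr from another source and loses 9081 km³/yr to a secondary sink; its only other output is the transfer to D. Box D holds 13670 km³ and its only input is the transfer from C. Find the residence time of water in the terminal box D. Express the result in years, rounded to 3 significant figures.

Box A: F(A→B) = (27890 + 14170) − 13010 = 29050 km³/yr.
Box B: F(B→C) = (29050 + 9120) − 9149 = 29021 km³/yr.
Box C: F(C→D) = (29021 + 8441) − 9081 = 28381 km³/yr.
Box D throughput = its input = 28381 km³/yr; τ = 13670 / 28381 = 0.4817 yr.

0.482 yr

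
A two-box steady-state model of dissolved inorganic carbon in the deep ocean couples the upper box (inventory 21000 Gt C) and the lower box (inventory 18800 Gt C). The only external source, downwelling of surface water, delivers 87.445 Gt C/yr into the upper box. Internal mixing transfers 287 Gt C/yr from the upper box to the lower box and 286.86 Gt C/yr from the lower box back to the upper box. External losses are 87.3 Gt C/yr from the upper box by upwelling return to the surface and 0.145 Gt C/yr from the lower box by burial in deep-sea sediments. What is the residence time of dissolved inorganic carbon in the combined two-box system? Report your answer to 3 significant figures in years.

455 yr

Treat the two boxes together as one reservoir: the mixing fluxes between them are internal recycling, so τ = ΣM / Σ(external losses).
M_total = 21000 + 18800 = 39800 Gt C.
ΣF_external_out = 87.3 + 0.145 = 87.445 Gt C/yr.
τ = M_total / ΣF_ext = 39800 / 87.445 = 455.1 yr.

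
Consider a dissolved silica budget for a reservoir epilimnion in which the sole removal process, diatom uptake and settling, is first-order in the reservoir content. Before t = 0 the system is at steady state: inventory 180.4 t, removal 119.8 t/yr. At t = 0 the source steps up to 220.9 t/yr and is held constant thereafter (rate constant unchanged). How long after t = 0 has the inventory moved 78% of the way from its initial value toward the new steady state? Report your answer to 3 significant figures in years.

2.28 yr

τ = M₀/F₀ = 180.4/119.8 = 1.506 yr.
The remaining gap fraction is e^(−t/τ); 78% covered ⇒ e^(−t/τ) = 0.220.
t = −τ ln(0.220) = 1.506 × 1.514 = 2.280 yr.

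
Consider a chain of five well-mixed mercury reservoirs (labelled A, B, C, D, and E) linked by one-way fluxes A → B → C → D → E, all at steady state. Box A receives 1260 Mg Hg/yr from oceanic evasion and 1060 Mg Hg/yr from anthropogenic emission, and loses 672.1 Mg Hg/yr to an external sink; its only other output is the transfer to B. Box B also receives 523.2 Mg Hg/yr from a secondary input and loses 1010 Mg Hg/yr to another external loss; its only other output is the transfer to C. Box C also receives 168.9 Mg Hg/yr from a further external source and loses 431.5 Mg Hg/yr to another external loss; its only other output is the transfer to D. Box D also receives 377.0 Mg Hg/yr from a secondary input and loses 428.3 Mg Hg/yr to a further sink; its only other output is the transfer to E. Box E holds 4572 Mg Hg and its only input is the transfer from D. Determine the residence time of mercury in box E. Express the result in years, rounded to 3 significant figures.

5.40 yr

Box A: F(A→B) = (1260 + 1060) − 672.1 = 1647.9 Mg Hg/yr.
Box B: F(B→C) = (1647.9 + 523.2) − 1010 = 1161.1 Mg Hg/yr.
Box C: F(C→D) = (1161.1 + 168.9) − 431.5 = 898.50 Mg Hg/yr.
Box D: F(D→E) = (898.50 + 377.0) − 428.3 = 847.20 Mg Hg/yr.
Box E throughput = its input = 847.20 Mg Hg/yr; τ = 4572 / 847.20 = 5.397 yr.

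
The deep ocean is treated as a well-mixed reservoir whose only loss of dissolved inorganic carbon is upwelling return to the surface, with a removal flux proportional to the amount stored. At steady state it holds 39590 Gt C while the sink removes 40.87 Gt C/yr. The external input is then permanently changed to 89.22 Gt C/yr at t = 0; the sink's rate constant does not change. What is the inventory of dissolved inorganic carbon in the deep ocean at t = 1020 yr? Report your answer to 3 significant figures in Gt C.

τ = M₀/F₀ = 39590/40.87 = 968.7 yr; rate constant k = 1/τ.
New steady state M_∞ = F₁/k = F₁·τ = 89.22 × 968.7 = 86426 Gt C.
M(t) = M_∞ + (M₀ − M_∞)·e^(−t/τ); t/τ = 1020/968.7 = 1.053, so e^(−t/τ) = 0.3489.
M(t) = 86426 − 46840 × 0.3489 = 70085 Gt C.

70100 Gt C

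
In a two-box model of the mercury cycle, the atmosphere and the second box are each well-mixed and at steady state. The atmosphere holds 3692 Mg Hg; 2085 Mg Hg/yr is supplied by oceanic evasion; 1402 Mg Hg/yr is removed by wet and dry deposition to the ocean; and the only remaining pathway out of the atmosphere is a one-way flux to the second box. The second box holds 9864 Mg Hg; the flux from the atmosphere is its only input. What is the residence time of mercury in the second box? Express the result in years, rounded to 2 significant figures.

Balance the atmosphere: ΣF_in = 2085.0 Mg Hg/yr.
Flux to the second box = ΣF_in − (1402) = 683.00 Mg Hg/yr.
At steady state the output of the second box equals its input, 683.00 Mg Hg/yr.
τ = M / F = 9864 / 683.00 = 14.44 yr.

14 yr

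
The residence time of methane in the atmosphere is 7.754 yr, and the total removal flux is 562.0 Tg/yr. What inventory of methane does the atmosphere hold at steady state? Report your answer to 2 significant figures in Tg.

τ = M/F ⇒ M = τ × F = 7.754 × 562.0 = 4358 Tg.

4400 Tg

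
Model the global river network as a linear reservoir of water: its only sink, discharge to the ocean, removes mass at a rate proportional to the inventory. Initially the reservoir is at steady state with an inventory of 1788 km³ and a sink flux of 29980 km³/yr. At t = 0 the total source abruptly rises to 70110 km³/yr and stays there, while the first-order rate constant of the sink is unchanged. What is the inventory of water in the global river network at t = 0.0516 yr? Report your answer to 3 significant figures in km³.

3170 km³

τ = M₀/F₀ = 1788/29980 = 0.05964 yr; rate constant k = 1/τ.
New steady state M_∞ = F₁/k = F₁·τ = 70110 × 0.05964 = 4181.3 km³.
M(t) = M_∞ + (M₀ − M_∞)·e^(−t/τ); t/τ = 0.0516/0.05964 = 0.8652, so e^(−t/τ) = 0.4210.
M(t) = 4181.3 − 2393 × 0.4210 = 3173.8 km³.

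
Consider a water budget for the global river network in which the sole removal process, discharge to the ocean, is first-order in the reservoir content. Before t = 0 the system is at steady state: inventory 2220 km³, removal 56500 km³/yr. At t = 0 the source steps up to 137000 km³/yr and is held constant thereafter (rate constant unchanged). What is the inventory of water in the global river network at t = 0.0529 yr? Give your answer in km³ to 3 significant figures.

4560 km³

τ = M₀/F₀ = 2220/56500 = 0.03929 yr; rate constant k = 1/τ.
New steady state M_∞ = F₁/k = F₁·τ = 137000 × 0.03929 = 5383.0 km³.
M(t) = M_∞ + (M₀ − M_∞)·e^(−t/τ); t/τ = 0.0529/0.03929 = 1.346, so e^(−t/τ) = 0.2602.
M(t) = 5383.0 − 3163 × 0.2602 = 4560.0 km³.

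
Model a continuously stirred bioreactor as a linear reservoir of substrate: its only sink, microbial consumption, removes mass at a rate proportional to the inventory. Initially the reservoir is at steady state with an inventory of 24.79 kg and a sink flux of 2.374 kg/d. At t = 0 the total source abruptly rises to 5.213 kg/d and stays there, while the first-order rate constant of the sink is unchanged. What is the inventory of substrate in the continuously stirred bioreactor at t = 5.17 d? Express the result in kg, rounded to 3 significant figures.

36.4 kg

τ = M₀/F₀ = 24.79/2.374 = 10.44 d; rate constant k = 1/τ.
New steady state M_∞ = F₁/k = F₁·τ = 5.213 × 10.44 = 54.436 kg.
M(t) = M_∞ + (M₀ − M_∞)·e^(−t/τ); t/τ = 5.17/10.44 = 0.4951, so e^(−t/τ) = 0.6095.
M(t) = 54.436 − 29.65 × 0.6095 = 36.366 kg.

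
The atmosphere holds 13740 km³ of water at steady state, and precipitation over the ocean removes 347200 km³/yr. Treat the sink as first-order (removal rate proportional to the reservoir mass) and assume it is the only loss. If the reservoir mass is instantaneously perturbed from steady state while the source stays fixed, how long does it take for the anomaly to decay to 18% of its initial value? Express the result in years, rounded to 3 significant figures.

0.0679 yr

For a linear reservoir the anomaly decays as exp(−t/τ) with τ = M/F = 13740/347200 = 0.03957 yr.
exp(−t/τ) = 0.18 ⇒ t = −τ ln(0.18) = 0.03957 × 1.715 = 0.06786 yr.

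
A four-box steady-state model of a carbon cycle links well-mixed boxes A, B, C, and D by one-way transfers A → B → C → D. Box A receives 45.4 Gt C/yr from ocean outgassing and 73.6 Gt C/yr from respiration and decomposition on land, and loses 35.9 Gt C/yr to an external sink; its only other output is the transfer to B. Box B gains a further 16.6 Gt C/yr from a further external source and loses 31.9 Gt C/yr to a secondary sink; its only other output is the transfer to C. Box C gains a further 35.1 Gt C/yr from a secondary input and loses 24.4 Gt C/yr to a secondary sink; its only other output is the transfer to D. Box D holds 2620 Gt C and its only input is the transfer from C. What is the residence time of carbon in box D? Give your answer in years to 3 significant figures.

33.4 yr

Box A: F(A→B) = (45.4 + 73.6) − 35.9 = 83.100 Gt C/yr.
Box B: F(B→C) = (83.100 + 16.6) − 31.9 = 67.800 Gt C/yr.
Box C: F(C→D) = (67.800 + 35.1) − 24.4 = 78.500 Gt C/yr.
Box D throughput = its input = 78.500 Gt C/yr; τ = 2620 / 78.500 = 33.38 yr.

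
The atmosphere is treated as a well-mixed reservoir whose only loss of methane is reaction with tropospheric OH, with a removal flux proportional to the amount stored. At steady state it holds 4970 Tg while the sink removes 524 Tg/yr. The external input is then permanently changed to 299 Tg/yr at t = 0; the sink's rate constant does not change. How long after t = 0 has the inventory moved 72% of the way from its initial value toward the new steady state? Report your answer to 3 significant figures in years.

12.1 yr

τ = M₀/F₀ = 4970/524 = 9.485 yr.
The remaining gap fraction is e^(−t/τ); 72% covered ⇒ e^(−t/τ) = 0.280.
t = −τ ln(0.280) = 9.485 × 1.273 = 12.07 yr.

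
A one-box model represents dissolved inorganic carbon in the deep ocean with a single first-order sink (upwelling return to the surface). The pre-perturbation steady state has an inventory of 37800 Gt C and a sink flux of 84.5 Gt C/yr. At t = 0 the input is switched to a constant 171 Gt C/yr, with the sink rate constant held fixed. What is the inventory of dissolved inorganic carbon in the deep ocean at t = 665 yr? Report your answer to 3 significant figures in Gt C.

67700 Gt C

τ = M₀/F₀ = 37800/84.5 = 447.3 yr; rate constant k = 1/τ.
New steady state M_∞ = F₁/k = F₁·τ = 171 × 447.3 = 76495 Gt C.
M(t) = M_∞ + (M₀ − M_∞)·e^(−t/τ); t/τ = 665/447.3 = 1.487, so e^(−t/τ) = 0.2261.
M(t) = 76495 − 38690 × 0.2261 = 67744 Gt C.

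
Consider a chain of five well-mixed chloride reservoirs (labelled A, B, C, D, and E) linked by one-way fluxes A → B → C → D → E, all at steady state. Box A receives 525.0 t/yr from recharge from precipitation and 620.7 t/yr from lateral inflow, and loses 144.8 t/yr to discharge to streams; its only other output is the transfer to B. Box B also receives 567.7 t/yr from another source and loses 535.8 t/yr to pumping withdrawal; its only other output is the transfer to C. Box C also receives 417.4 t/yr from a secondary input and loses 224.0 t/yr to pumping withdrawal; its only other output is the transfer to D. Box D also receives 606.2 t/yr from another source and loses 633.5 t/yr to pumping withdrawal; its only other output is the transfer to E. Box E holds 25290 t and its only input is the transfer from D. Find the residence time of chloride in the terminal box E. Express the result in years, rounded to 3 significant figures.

21.1 yr

Box A: F(A→B) = (525.0 + 620.7) − 144.8 = 1000.9 t/yr.
Box B: F(B→C) = (1000.9 + 567.7) − 535.8 = 1032.8 t/yr.
Box C: F(C→D) = (1032.8 + 417.4) − 224.0 = 1226.2 t/yr.
Box D: F(D→E) = (1226.2 + 606.2) − 633.5 = 1198.9 t/yr.
Box E throughput = its input = 1198.9 t/yr; τ = 25290 / 1198.9 = 21.09 yr.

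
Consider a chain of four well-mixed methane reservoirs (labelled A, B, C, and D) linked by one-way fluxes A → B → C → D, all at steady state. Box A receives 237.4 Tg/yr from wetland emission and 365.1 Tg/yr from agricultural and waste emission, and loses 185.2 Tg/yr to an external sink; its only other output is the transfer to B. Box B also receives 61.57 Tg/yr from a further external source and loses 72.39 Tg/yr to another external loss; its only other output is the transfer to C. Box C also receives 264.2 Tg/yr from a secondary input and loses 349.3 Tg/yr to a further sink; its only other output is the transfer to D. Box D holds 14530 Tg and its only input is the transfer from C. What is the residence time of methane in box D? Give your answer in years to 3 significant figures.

45.2 yr

Box A: F(A→B) = (237.4 + 365.1) − 185.2 = 417.30 Tg/yr.
Box B: F(B→C) = (417.30 + 61.57) − 72.39 = 406.48 Tg/yr.
Box C: F(C→D) = (406.48 + 264.2) − 349.3 = 321.38 Tg/yr.
Box D throughput = its input = 321.38 Tg/yr; τ = 14530 / 321.38 = 45.21 yr.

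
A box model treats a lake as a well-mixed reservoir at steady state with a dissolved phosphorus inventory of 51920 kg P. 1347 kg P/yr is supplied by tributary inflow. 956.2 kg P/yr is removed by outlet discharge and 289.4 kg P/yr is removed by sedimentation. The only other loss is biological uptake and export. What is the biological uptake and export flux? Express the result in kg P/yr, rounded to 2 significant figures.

At steady state ΣF_in = ΣF_out.
ΣF_in = 1347.0 kg P/yr.
Biological uptake and export flux = ΣF_in − (956.2 + 289.4) = 1347.0 − 1246 = 101.4 kg P/yr.

100 kg P/yr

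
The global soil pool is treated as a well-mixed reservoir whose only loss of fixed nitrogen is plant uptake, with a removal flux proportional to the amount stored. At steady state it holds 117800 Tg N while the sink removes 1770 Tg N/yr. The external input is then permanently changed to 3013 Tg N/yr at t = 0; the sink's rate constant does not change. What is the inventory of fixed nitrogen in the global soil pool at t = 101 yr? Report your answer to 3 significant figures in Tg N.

182000 Tg N

The sink rate constant is k = F₀/M₀ = 1770/117800 = 0.01503 yr⁻¹.
Solving dM/dt = F₁ − kM with M(0) = M₀ gives M(t) = F₁/k + (M₀ − F₁/k)·e^(−kt).
F₁/k = 3013/0.01503 = 200530 Tg N; kt = 0.01503 × 101 = 1.518, e^(−kt) = 0.2192.
M(101) = 200530 + (117800 − 200530) × 0.2192 = 200530 − 18140 = 182390 Tg N.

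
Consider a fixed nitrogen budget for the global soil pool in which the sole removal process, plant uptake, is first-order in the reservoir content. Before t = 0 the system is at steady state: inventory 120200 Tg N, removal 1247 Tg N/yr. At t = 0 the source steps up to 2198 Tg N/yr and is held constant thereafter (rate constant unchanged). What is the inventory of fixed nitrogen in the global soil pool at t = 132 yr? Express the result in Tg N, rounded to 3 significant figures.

189000 Tg N

The sink rate constant is k = F₀/M₀ = 1247/120200 = 0.01037 yr⁻¹.
Solving dM/dt = F₁ − kM with M(0) = M₀ gives M(t) = F₁/k + (M₀ − F₁/k)·e^(−kt).
F₁/k = 2198/0.01037 = 211870 Tg N; kt = 0.01037 × 132 = 1.369, e^(−kt) = 0.2543.
M(132) = 211870 + (120200 − 211870) × 0.2543 = 211870 − 23310 = 188560 Tg N.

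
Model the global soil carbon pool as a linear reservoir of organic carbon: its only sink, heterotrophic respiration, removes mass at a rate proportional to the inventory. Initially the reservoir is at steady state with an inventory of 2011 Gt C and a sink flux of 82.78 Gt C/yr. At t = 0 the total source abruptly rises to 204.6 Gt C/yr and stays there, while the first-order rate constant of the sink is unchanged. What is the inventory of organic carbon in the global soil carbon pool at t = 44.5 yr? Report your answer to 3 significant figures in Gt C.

τ = M₀/F₀ = 2011/82.78 = 24.29 yr; rate constant k = 1/τ.
New steady state M_∞ = F₁/k = F₁·τ = 204.6 × 24.29 = 4970.4 Gt C.
M(t) = M_∞ + (M₀ − M_∞)·e^(−t/τ); t/τ = 44.5/24.29 = 1.832, so e^(−t/τ) = 0.1601.
M(t) = 4970.4 − 2959 × 0.1601 = 4496.5 Gt C.

4500 Gt C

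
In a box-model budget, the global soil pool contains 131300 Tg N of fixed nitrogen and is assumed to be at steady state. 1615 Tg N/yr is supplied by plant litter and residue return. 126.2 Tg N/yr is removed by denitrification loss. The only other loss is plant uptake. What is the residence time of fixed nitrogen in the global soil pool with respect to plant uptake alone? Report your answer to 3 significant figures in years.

88.2 yr

At steady state ΣF_in = ΣF_out.
ΣF_in = 1615.0 Tg N/yr.
Plant uptake flux = ΣF_in − (126.2) = 1615.0 − 126.2 = 1489 Tg N/yr.
τ = M / F = 131300 / 1489 = 88.19 yr.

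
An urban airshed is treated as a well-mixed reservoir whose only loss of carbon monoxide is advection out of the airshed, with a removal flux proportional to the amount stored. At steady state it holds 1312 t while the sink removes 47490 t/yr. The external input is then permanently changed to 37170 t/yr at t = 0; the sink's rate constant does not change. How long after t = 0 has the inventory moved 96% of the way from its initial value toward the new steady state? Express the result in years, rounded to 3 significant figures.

τ = M₀/F₀ = 1312/47490 = 0.02763 yr.
The remaining gap fraction is e^(−t/τ); 96% covered ⇒ e^(−t/τ) = 0.0400.
t = −τ ln(0.0400) = 0.02763 × 3.219 = 0.08893 yr.

0.0889 yr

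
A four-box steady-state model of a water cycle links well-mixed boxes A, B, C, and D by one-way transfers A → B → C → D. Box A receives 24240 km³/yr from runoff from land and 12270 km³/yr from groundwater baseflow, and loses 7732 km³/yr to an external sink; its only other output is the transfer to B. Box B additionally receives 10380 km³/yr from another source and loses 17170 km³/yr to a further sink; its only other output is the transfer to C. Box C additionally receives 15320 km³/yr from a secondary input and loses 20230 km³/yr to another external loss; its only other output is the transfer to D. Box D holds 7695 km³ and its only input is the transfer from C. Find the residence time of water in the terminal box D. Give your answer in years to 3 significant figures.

Box A: F(A→B) = (24240 + 12270) − 7732 = 28778 km³/yr.
Box B: F(B→C) = (28778 + 10380) − 17170 = 21988 km³/yr.
Box C: F(C→D) = (21988 + 15320) − 20230 = 17078 km³/yr.
Box D throughput = its input = 17078 km³/yr; τ = 7695 / 17078 = 0.4506 yr.

0.451 yr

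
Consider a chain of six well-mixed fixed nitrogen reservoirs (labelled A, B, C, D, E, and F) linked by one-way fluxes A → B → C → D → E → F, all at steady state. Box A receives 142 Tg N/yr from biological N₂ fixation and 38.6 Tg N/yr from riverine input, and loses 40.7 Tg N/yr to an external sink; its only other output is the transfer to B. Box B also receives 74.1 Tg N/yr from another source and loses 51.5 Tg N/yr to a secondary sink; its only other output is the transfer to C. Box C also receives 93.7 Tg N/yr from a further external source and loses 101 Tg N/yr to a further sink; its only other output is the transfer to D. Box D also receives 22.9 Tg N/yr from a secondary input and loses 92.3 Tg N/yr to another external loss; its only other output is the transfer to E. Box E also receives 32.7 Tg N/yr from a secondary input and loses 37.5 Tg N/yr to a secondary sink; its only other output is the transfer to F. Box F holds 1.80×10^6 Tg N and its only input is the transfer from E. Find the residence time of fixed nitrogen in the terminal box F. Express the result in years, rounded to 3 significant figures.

22200 yr

Box A: F(A→B) = (142 + 38.6) − 40.7 = 139.90 Tg N/yr.
Box B: F(B→C) = (139.90 + 74.1) − 51.5 = 162.50 Tg N/yr.
Box C: F(C→D) = (162.50 + 93.7) − 101 = 155.20 Tg N/yr.
Box D: F(D→E) = (155.20 + 22.9) − 92.3 = 85.800 Tg N/yr.
Box E: F(E→F) = (85.800 + 32.7) − 37.5 = 81.000 Tg N/yr.
Box F throughput = its input = 81.000 Tg N/yr; τ = 1.80×10^6 / 81.000 = 22220 yr.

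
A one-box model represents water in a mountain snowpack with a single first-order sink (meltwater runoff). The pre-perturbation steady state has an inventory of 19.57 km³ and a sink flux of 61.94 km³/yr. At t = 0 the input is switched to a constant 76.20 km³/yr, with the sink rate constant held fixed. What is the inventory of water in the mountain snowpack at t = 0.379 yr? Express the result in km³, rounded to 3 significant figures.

22.7 km³

τ = M₀/F₀ = 19.57/61.94 = 0.3160 yr; rate constant k = 1/τ.
New steady state M_∞ = F₁/k = F₁·τ = 76.20 × 0.3160 = 24.075 km³.
M(t) = M_∞ + (M₀ − M_∞)·e^(−t/τ); t/τ = 0.379/0.3160 = 1.200, so e^(−t/τ) = 0.3013.
M(t) = 24.075 − 4.505 × 0.3013 = 22.718 km³.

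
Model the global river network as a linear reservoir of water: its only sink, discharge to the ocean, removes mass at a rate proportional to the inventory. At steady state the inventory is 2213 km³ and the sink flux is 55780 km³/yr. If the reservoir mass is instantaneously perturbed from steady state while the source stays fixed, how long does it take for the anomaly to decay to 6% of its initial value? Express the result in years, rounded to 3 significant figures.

For a linear reservoir the anomaly decays as exp(−t/τ) with τ = M/F = 2213/55780 = 0.03967 yr.
exp(−t/τ) = 0.06 ⇒ t = −τ ln(0.06) = 0.03967 × 2.813 = 0.1116 yr.

0.112 yr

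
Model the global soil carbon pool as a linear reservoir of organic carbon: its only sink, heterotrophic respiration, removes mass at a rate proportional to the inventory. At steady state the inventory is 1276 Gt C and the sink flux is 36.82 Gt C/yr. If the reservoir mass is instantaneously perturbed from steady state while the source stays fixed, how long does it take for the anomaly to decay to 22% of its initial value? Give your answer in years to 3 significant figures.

52.5 yr

For a linear reservoir the anomaly decays as exp(−t/τ) with τ = M/F = 1276/36.82 = 34.66 yr.
exp(−t/τ) = 0.22 ⇒ t = −τ ln(0.22) = 34.66 × 1.514 = 52.47 yr.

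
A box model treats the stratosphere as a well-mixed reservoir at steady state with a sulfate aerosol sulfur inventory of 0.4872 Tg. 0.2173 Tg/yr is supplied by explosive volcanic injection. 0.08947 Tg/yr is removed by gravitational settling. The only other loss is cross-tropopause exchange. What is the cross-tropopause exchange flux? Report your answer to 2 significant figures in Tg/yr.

At steady state ΣF_in = ΣF_out.
ΣF_in = 0.21730 Tg/yr.
Cross-tropopause exchange flux = ΣF_in − (0.08947) = 0.21730 − 0.08947 = 0.1278 Tg/yr.

0.13 Tg/yr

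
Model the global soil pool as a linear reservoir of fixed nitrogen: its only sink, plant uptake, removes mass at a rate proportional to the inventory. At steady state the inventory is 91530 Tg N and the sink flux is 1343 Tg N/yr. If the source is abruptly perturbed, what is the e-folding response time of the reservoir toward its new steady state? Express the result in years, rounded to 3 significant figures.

For a linear reservoir the response time equals the residence time τ = M/F.
τ = 91530 / 1343 = 68.15 yr.

68.2 yr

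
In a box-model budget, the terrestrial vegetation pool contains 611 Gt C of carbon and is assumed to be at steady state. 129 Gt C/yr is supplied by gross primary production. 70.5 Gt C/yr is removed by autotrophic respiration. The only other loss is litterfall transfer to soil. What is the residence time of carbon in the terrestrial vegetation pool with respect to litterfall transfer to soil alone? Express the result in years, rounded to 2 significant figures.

At steady state ΣF_in = ΣF_out.
ΣF_in = 129.00 Gt C/yr.
Litterfall transfer to soil flux = ΣF_in − (70.5) = 129.00 − 70.50 = 58.50 Gt C/yr.
τ = M / F = 611 / 58.50 = 10.44 yr.

10 yr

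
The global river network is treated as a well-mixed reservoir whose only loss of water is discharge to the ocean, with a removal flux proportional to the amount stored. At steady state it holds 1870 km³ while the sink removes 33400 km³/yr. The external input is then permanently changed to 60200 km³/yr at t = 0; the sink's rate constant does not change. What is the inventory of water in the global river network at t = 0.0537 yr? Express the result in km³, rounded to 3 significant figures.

2800 km³

τ = M₀/F₀ = 1870/33400 = 0.05599 yr; rate constant k = 1/τ.
New steady state M_∞ = F₁/k = F₁·τ = 60200 × 0.05599 = 3370.5 km³.
M(t) = M_∞ + (M₀ − M_∞)·e^(−t/τ); t/τ = 0.0537/0.05599 = 0.9591, so e^(−t/τ) = 0.3832.
M(t) = 3370.5 − 1500 × 0.3832 = 2795.5 km³.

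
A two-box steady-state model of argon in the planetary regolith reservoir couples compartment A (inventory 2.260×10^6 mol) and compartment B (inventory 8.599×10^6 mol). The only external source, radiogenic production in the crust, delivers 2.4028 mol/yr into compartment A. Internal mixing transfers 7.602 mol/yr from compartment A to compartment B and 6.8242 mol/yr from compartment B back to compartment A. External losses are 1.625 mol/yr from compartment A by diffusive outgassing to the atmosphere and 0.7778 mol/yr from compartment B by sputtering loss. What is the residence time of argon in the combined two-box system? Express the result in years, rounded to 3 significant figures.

For the system as a whole, the A↔B exchange is internal and contributes nothing to the throughput; only the external sinks remove mass.
M_total = 2.260×10^6 + 8.599×10^6 = 1.0859×10^7 mol.
ΣF_external_out = 1.625 + 0.7778 = 2.4028 mol/yr.
τ = M_total / ΣF_ext = 1.0859×10^7 / 2.4028 = 4.519×10^6 yr.

4.52×10^6 yr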